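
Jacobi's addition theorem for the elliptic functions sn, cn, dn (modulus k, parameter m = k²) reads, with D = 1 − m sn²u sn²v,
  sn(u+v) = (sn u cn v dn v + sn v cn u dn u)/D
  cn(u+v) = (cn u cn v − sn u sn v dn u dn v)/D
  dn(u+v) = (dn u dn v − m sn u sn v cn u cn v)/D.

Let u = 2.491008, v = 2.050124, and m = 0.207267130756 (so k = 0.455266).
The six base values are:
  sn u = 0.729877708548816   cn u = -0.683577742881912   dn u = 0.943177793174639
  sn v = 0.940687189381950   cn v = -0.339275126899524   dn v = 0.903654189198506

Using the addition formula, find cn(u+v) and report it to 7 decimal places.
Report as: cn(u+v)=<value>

m = k² = 0.207267130756
D = 1 − m·sn²u·sn²v = 0.9022940313603997
cn(u+v) = (cn u·cn v − sn u·sn v·dn u·dn v)/D = -0.3532613491797579/0.9022940313603997 = -0.3915146691673682

cn(u+v)=-0.3915147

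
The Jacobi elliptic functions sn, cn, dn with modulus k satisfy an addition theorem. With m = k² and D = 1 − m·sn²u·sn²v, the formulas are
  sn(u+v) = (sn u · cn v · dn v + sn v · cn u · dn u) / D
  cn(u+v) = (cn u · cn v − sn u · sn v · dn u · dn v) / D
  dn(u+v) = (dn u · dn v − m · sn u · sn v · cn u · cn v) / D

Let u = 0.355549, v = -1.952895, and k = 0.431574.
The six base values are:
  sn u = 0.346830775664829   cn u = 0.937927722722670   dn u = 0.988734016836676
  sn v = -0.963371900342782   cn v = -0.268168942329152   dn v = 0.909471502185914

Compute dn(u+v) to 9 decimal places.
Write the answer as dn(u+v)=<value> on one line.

m = k² = 0.186256117476
D = 1 − m·sn²u·sn²v = 0.9792062054120544
dn(u+v) = (dn u·dn v − m·sn u·sn v·cn u·cn v)/D = 0.8835723245413324/0.9792062054120544 = 0.9023352994066466

dn(u+v)=0.902335299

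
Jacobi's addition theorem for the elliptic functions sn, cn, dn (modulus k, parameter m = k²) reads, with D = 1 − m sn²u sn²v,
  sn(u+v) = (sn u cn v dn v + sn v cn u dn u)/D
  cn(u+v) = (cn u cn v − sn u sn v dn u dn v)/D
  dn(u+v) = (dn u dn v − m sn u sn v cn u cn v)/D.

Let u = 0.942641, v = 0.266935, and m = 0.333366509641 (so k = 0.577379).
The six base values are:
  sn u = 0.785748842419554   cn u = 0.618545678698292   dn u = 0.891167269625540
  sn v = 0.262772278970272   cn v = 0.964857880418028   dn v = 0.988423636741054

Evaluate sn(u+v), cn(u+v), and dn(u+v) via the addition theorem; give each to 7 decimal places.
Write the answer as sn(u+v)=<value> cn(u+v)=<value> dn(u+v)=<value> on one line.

sn(u+v)=0.9070983 cn(u+v)=0.4209188 dn(u+v)=0.8518785

m = k² = 0.333366509641
D = 1 − m·sn²u·sn²v = 0.9857882171510439
sn(u+v) = (sn u·cn v·dn v + sn v·cn u·dn u)/D = 0.8942068547366821/0.9857882171510439 = 0.9070983393582908
cn(u+v) = (cn u·cn v − sn u·sn v·dn u·dn v)/D = 0.414936754235828/0.9857882171510439 = 0.4209187602536041
dn(u+v) = (dn u·dn v − m·sn u·sn v·cn u·cn v)/D = 0.8397717436401937/0.9857882171510439 = 0.8518784552600538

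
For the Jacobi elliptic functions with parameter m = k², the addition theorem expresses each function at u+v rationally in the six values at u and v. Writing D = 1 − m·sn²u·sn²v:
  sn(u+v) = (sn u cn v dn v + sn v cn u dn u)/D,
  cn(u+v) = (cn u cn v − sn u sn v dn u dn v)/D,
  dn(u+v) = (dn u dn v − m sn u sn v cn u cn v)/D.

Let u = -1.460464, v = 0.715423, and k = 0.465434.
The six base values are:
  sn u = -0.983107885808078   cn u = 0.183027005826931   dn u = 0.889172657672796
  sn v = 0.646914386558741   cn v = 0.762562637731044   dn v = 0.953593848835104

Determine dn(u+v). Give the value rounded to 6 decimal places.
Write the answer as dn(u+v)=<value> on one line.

dn(u+v)=0.950416

m = k² = 0.216628808356
D = 1 − m·sn²u·sn²v = 0.912378196283143
dn(u+v) = (dn u·dn v − m·sn u·sn v·cn u·cn v)/D = 0.8671384971410042/0.912378196283143 = 0.9504156288187981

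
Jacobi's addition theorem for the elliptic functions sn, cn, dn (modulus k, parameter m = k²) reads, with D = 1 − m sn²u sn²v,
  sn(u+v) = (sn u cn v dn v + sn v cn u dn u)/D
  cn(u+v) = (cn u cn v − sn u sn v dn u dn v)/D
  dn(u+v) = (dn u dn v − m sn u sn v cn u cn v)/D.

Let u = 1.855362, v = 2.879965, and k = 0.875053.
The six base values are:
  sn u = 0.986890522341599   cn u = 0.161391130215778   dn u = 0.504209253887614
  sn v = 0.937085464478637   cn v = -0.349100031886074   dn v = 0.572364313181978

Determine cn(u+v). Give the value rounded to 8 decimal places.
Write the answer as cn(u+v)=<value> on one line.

cn(u+v)=-0.93658991

m = k² = 0.765717752809
D = 1 − m·sn²u·sn²v = 0.3451149513432977
cn(u+v) = (cn u·cn v − sn u·sn v·dn u·dn v)/D = -0.3232311803263036/0.3451149513432977 = -0.9365899074154408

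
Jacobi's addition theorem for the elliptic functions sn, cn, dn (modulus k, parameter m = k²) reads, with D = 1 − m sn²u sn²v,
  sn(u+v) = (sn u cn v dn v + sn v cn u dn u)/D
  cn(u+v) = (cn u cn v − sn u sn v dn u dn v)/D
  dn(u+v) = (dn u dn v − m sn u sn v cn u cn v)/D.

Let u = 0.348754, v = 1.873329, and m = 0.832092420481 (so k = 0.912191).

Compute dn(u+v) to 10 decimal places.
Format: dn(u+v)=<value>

sn u = 0.3363504083333165, cn u = 0.9417369074290395, dn u = 0.9517689086457012
sn v = 0.9809098294698852, cn v = 0.1944631236233769, dn v = 0.4465130554072654
m = k² = 0.832092420481
D = 1 − m·sn²u·sn²v = 0.9094238915367009
dn(u+v) = (dn u·dn v − m·sn u·sn v·cn u·cn v)/D = 0.3747013889773107/0.9094238915367009 = 0.4120206126805821

dn(u+v)=0.4120206127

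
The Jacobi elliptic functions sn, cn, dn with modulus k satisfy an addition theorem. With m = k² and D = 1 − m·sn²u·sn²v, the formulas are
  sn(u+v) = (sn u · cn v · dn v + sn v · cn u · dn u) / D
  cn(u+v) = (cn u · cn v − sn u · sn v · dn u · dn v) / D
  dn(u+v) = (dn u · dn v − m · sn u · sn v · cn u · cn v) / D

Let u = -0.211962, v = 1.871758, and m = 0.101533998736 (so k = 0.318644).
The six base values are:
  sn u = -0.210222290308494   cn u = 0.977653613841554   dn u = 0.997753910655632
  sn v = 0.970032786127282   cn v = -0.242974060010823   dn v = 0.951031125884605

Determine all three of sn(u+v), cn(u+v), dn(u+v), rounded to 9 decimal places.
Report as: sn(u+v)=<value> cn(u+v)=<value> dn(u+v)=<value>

m = k² = 0.101533998736
D = 1 − m·sn²u·sn²v = 0.9957777704251386
sn(u+v) = (sn u·cn v·dn v + sn v·cn u·dn u)/D = 0.9948032701043894/0.9957777704251386 = 0.9990213676688795
cn(u+v) = (cn u·cn v − sn u·sn v·dn u·dn v)/D = -0.04404340884256276/0.9957777704251386 = -0.04423015872684004
dn(u+v) = (dn u·dn v − m·sn u·sn v·cn u·cn v)/D = 0.943976650581375/0.9957777704251386 = 0.9479792365502922

sn(u+v)=0.999021368 cn(u+v)=-0.044230159 dn(u+v)=0.947979237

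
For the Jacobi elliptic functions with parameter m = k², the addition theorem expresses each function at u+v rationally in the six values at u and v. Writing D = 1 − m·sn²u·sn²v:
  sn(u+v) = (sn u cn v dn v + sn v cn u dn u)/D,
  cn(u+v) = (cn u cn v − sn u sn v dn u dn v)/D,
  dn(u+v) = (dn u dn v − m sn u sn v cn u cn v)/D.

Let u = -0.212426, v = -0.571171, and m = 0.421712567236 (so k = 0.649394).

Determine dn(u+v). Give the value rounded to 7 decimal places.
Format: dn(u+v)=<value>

sn u = -0.2101798658865134, cn u = 0.9776627352906151, dn u = 0.9906415115599382
sn v = -0.5303089050544112, cn v = 0.8478044970510545, dn v = 0.9388305567728775
m = k² = 0.421712567236
D = 1 − m·sn²u·sn²v = 0.9947609010082147
dn(u+v) = (dn u·dn v − m·sn u·sn v·cn u·cn v)/D = 0.8910843062468436/0.9947609010082147 = 0.8957773725763726

dn(u+v)=0.8957774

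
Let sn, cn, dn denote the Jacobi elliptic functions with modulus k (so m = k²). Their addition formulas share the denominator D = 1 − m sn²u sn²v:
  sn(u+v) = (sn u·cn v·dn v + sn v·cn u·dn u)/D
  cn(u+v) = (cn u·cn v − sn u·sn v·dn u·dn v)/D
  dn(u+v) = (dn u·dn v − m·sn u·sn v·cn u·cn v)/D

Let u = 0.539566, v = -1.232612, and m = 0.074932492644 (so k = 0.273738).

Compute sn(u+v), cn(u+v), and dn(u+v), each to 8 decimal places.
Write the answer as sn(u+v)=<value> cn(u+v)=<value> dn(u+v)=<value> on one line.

sn u = 0.5121763847920434, cn u = 0.8588802890166666, dn u = 0.9901229015420653
sn v = -0.937501714764568, cn v = 0.3479806529298643, dn v = 0.9665097635125939
m = k² = 0.074932492644
D = 1 − m·sn²u·sn²v = 0.982723593189173
sn(u+v) = (sn u·cn v·dn v + sn v·cn u·dn u)/D = -0.6249900942465558/0.982723593189173 = -0.6359775002636434
cn(u+v) = (cn u·cn v − sn u·sn v·dn u·dn v)/D = 0.7583752650926324/0.982723593189173 = 0.7717075995209633
dn(u+v) = (dn u·dn v − m·sn u·sn v·cn u·cn v)/D = 0.9677169438904748/0.982723593189173 = 0.9847295318819018

sn(u+v)=-0.63597750 cn(u+v)=0.77170760 dn(u+v)=0.98472953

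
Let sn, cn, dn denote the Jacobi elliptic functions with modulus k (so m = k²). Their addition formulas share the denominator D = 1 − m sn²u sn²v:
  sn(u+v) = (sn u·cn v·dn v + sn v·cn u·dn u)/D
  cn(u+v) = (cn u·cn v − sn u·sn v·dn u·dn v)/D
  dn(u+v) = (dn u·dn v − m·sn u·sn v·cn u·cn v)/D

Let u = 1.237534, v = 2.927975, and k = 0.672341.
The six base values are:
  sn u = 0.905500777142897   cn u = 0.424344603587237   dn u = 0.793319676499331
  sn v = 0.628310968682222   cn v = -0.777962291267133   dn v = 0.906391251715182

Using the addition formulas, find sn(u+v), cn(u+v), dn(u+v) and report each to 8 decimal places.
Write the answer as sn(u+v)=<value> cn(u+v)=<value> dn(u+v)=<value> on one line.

sn(u+v)=-0.50017387 cn(u+v)=-0.86592500 dn(u+v)=0.94175941

m = k² = 0.452042420281
D = 1 − m·sn²u·sn²v = 0.8536791790429954
sn(u+v) = (sn u·cn v·dn v + sn v·cn u·dn u)/D = -0.4269880168158055/0.8536791790429954 = -0.5001738677690069
cn(u+v) = (cn u·cn v − sn u·sn v·dn u·dn v)/D = -0.7392221413264269/0.8536791790429954 = -0.8659249979074354
dn(u+v) = (dn u·dn v − m·sn u·sn v·cn u·cn v)/D = 0.8039603996828915/0.8536791790429954 = 0.941759409646326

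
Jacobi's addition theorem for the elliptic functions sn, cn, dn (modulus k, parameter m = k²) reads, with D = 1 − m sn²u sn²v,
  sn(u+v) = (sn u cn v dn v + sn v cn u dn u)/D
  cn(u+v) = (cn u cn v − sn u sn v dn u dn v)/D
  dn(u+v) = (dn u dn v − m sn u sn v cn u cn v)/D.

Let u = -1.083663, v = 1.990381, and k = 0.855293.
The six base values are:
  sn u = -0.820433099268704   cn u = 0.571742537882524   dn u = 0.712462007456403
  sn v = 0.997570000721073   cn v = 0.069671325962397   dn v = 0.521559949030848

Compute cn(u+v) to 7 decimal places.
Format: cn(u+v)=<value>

cn(u+v)=0.6744403

m = k² = 0.731526115849
D = 1 − m·sn²u·sn²v = 0.5099922575354802
cn(u+v) = (cn u·cn v − sn u·sn v·dn u·dn v)/D = 0.3439593240235083/0.5099922575354802 = 0.6744402859872418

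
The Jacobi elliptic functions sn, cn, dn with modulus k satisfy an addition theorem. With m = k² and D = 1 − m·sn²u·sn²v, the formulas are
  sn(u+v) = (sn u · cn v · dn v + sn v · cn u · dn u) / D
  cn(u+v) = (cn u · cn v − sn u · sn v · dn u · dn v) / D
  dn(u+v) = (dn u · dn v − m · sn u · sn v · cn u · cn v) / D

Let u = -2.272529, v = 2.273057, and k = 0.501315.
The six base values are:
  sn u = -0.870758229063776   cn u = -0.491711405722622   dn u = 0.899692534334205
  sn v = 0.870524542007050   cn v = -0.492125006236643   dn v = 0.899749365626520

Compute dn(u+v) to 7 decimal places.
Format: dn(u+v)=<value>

m = k² = 0.251316729225
D = 1 − m·sn²u·sn²v = 0.855596203125579
dn(u+v) = (dn u·dn v − m·sn u·sn v·cn u·cn v)/D = 0.8555961731527281/0.855596203125579 = 0.9999999649684619

dn(u+v)=1.0000000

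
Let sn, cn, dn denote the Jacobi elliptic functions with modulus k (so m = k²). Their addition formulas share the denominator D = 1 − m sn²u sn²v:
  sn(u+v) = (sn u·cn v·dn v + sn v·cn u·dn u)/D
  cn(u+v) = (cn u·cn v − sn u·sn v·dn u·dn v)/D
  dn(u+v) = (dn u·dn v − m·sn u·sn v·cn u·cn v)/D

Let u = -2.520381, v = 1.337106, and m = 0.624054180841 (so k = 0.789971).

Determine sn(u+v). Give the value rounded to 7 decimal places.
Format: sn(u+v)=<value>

sn(u+v)=-0.8692297

sn u = -0.9415360844878229, cn u = -0.3369121571082575, dn u = 0.668417598076601
sn v = 0.91777915507684, cn v = 0.3970912017489706, dn v = 0.6887289525750323
m = k² = 0.624054180841
D = 1 − m·sn²u·sn²v = 0.5340142731457518
sn(u+v) = (sn u·cn v·dn v + sn v·cn u·dn u)/D = -0.4641810597667943/0.5340142731457518 = -0.8692296874995747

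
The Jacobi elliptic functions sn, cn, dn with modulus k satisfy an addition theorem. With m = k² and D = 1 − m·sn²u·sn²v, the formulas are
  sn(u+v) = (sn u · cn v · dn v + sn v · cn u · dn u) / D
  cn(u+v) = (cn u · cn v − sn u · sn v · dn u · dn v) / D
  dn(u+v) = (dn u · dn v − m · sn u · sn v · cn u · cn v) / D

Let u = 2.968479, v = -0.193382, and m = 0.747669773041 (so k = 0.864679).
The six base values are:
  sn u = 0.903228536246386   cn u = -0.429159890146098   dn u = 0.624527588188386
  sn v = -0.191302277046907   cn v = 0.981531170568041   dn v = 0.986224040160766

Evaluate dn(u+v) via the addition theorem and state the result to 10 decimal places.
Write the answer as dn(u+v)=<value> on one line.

dn(u+v)=0.5743255443

m = k² = 0.747669773041
D = 1 − m·sn²u·sn²v = 0.9776773678743602
dn(u+v) = (dn u·dn v − m·sn u·sn v·cn u·cn v)/D = 0.5615050864676513/0.9776773678743602 = 0.5743255443137244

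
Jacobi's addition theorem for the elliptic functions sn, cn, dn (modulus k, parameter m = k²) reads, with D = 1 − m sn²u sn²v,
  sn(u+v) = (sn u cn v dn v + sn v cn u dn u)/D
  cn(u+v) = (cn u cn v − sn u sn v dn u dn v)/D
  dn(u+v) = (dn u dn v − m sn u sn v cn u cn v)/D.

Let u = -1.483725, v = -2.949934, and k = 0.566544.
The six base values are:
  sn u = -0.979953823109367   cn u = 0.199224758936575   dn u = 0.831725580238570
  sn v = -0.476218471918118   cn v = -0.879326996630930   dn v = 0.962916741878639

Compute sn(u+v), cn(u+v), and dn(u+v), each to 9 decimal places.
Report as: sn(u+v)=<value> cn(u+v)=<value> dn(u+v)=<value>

sn(u+v)=0.807265296 cn(u+v)=-0.590188735 dn(u+v)=0.889286107

m = k² = 0.320972103936
D = 1 − m·sn²u·sn²v = 0.9300977771291952
sn(u+v) = (sn u·cn v·dn v + sn v·cn u·dn u)/D = 0.7508356569693984/0.9300977771291952 = 0.8072652955766645
cn(u+v) = (cn u·cn v − sn u·sn v·dn u·dn v)/D = -0.5489332302238606/0.9300977771291952 = -0.5901887346921496
dn(u+v) = (dn u·dn v − m·sn u·sn v·cn u·cn v)/D = 0.8271230310849472/0.9300977771291952 = 0.8892861067122577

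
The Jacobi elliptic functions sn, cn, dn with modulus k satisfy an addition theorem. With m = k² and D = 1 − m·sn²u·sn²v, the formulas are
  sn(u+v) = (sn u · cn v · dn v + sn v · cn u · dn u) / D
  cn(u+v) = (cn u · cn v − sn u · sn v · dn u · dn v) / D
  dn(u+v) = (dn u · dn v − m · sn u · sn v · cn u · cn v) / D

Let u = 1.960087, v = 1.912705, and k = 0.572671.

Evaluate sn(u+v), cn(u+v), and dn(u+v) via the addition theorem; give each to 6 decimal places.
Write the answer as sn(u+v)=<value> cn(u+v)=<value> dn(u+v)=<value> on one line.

sn u = 0.9822563680601879, cn u = -0.1875431347855972, dn u = 0.8267906604955266
sn v = 0.9888384302244109, cn v = -0.1489918082020712, dn v = 0.8242135580049198
m = k² = 0.327952074241
D = 1 − m·sn²u·sn²v = 0.6906068022199053
sn(u+v) = (sn u·cn v·dn v + sn v·cn u·dn u)/D = -0.2739503428052019/0.6906068022199053 = -0.3966806320537367
cn(u+v) = (cn u·cn v − sn u·sn v·dn u·dn v)/D = -0.6339471310364262/0.6906068022199053 = -0.9179566853362134
dn(u+v) = (dn u·dn v − m·sn u·sn v·cn u·cn v)/D = 0.6725513726226933/0.6906068022199053 = 0.973855702638355

sn(u+v)=-0.396681 cn(u+v)=-0.917957 dn(u+v)=0.973856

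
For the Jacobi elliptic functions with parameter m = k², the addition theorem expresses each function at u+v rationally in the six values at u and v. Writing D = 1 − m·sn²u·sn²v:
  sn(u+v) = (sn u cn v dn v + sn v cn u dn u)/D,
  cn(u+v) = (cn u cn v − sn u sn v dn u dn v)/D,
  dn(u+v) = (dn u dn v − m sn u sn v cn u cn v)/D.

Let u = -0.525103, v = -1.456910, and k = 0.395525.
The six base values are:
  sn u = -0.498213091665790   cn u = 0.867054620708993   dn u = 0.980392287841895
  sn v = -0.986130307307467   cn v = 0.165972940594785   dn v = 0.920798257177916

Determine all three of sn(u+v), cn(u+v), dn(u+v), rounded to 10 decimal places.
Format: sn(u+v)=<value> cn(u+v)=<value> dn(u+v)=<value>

m = k² = 0.156440025625
D = 1 − m·sn²u·sn²v = 0.9622387152289328
sn(u+v) = (sn u·cn v·dn v + sn v·cn u·dn u)/D = -0.9144043885158969/0.9622387152289328 = -0.9502885033038238
cn(u+v) = (cn u·cn v − sn u·sn v·dn u·dn v)/D = -0.2996130159861151/0.9622387152289328 = -0.3113707765487612
dn(u+v) = (dn u·dn v − m·sn u·sn v·cn u·cn v)/D = 0.8916828494003578/0.9622387152289328 = 0.9266752992662652

sn(u+v)=-0.9502885033 cn(u+v)=-0.3113707765 dn(u+v)=0.9266752993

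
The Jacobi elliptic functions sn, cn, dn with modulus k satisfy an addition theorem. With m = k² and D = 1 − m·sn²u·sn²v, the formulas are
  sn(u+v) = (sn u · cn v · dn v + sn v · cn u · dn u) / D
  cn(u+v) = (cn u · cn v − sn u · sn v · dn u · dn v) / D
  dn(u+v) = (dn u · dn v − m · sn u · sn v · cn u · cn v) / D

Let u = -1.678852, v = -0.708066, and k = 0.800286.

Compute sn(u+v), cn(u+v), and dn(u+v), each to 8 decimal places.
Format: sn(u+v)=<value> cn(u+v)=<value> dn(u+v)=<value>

sn u = -0.9816029966367147, cn u = 0.1909333836546714, dn u = 0.6187815121065312
sn v = -0.6242194763810982, cn v = 0.7812490289955614, dn v = 0.8662826867166915
m = k² = 0.640457681796
D = 1 − m·sn²u·sn²v = 0.7595433345558595
sn(u+v) = (sn u·cn v·dn v + sn v·cn u·dn u)/D = -0.7380808018853458/0.7595433345558595 = -0.9717428463998519
cn(u+v) = (cn u·cn v − sn u·sn v·dn u·dn v)/D = -0.1792841514370947/0.7595433345558595 = -0.236042031152746
dn(u+v) = (dn u·dn v − m·sn u·sn v·cn u·cn v)/D = 0.4775021004821623/0.7595433345558595 = 0.6286699899241169

sn(u+v)=-0.97174285 cn(u+v)=-0.23604203 dn(u+v)=0.62866999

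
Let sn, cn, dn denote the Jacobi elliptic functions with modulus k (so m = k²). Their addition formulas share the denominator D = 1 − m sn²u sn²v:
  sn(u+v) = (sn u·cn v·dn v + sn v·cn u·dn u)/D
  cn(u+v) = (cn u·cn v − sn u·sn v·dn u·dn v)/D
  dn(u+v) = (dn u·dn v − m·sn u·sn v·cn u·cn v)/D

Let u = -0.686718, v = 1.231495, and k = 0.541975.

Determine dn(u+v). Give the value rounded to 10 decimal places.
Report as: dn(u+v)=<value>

sn u = -0.622831316209061, cn u = 0.7823561539026127, dn u = 0.9413043714771907
sn v = 0.918422591075931, cn v = 0.3956007383731396, dn v = 0.8673136156735329
m = k² = 0.293736900625
D = 1 − m·sn²u·sn²v = 0.9038864749612704
dn(u+v) = (dn u·dn v − m·sn u·sn v·cn u·cn v)/D = 0.8684096612645604/0.9038864749612704 = 0.9607508081164396

dn(u+v)=0.9607508081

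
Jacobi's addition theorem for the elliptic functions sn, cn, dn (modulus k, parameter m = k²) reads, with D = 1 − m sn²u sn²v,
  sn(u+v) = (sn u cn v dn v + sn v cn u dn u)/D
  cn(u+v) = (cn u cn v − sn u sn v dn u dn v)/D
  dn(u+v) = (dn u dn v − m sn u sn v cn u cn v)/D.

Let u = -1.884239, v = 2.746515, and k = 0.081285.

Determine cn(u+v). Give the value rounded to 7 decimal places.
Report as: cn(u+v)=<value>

cn(u+v)=0.6511725

sn u = -0.9523817371016853, cn u = -0.3049082269063535, dn u = 0.9969990062640202
sn v = 0.3896190833571177, cn v = -0.9209760962608961, dn v = 0.9994983738072349
m = k² = 0.006607251225
D = 1 − m·sn²u·sn²v = 0.9990902472475718
cn(u+v) = (cn u·cn v − sn u·sn v·dn u·dn v)/D = 0.650580143029363/0.9990902472475718 = 0.6511725490481652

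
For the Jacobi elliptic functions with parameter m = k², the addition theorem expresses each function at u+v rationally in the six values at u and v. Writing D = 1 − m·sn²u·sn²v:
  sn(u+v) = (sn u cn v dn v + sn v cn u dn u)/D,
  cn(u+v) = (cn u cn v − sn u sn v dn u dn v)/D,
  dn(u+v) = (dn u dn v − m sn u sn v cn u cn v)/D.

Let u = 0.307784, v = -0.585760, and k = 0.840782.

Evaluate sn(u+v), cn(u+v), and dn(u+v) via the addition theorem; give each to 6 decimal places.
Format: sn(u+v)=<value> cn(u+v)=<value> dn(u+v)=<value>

sn u = 0.2997433940990541, cn u = 0.9540198623162828, dn u = 0.9677223253880517
sn v = -0.5344422552658974, cn v = 0.8452049903936331, dn v = 0.8933560831584154
m = k² = 0.706914371524
D = 1 − m·sn²u·sn²v = 0.9818587324572796
sn(u+v) = (sn u·cn v·dn v + sn v·cn u·dn u)/D = -0.2670842056432143/0.9818587324572796 = -0.2720189746388339
cn(u+v) = (cn u·cn v − sn u·sn v·dn u·dn v)/D = 0.9448346932657315/0.9818587324572796 = 0.9622918878575447
dn(u+v) = (dn u·dn v − m·sn u·sn v·cn u·cn v)/D = 0.9558344835162766/0.9818587324572796 = 0.9734949152248485

sn(u+v)=-0.272019 cn(u+v)=0.962292 dn(u+v)=0.973495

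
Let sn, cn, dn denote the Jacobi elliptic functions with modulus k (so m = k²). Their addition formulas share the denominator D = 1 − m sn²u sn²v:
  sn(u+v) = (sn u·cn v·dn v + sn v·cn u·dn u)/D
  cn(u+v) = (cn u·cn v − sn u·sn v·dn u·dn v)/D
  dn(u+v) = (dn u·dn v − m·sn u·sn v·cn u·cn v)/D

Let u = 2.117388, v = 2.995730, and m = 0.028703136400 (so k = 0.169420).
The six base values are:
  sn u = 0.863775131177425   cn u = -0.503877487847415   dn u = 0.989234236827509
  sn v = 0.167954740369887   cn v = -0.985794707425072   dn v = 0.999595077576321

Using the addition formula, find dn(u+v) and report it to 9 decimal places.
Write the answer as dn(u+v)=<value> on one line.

m = k² = 0.0287031364
D = 1 − m·sn²u·sn²v = 0.9993958910373817
dn(u+v) = (dn u·dn v − m·sn u·sn v·cn u·cn v)/D = 0.9867652773917511/0.9993958910373817 = 0.9873617514751638

dn(u+v)=0.987361751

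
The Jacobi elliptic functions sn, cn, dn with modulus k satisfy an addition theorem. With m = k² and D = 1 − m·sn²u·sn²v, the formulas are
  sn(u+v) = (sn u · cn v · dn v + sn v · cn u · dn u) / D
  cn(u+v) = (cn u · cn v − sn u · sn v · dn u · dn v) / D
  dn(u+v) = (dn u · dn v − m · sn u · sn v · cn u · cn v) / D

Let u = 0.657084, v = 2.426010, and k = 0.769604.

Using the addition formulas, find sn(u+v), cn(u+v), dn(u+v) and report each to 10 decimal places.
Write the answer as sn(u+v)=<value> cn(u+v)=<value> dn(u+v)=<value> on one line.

sn(u+v)=0.6857269111 cn(u+v)=-0.7278589173 dn(u+v)=0.8494070991

sn u = 0.5904499569674937, cn u = 0.8070742520469135, dn u = 0.890791302560706
sn v = 0.9503093397414835, cn v = -0.3113071775595702, dn v = 0.6819896014038903
m = k² = 0.592290316816
D = 1 − m·sn²u·sn²v = 0.8135206192756775
sn(u+v) = (sn u·cn v·dn v + sn v·cn u·dn u)/D = 0.5578529813502666/0.8135206192756775 = 0.6857269110731994
cn(u+v) = (cn u·cn v − sn u·sn v·dn u·dn v)/D = -0.592128237111946/0.8135206192756775 = -0.7278589172566401
dn(u+v) = (dn u·dn v − m·sn u·sn v·cn u·cn v)/D = 0.691010189301134/0.8135206192756775 = 0.8494070991296798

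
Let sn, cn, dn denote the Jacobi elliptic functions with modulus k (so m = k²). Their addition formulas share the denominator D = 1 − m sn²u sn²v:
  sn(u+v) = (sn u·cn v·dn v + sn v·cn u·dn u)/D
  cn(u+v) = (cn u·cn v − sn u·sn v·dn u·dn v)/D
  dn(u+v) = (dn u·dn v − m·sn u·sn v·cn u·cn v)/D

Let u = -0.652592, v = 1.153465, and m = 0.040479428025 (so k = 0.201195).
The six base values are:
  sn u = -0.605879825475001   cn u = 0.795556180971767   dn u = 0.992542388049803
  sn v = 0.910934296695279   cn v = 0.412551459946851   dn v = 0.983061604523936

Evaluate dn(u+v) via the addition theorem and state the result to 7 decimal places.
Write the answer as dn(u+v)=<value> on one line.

dn(u+v)=0.9953359

m = k² = 0.040479428025
D = 1 − m·sn²u·sn²v = 0.9876694781324136
dn(u+v) = (dn u·dn v − m·sn u·sn v·cn u·cn v)/D = 0.9830628939930291/0.9876694781324136 = 0.9953359051369137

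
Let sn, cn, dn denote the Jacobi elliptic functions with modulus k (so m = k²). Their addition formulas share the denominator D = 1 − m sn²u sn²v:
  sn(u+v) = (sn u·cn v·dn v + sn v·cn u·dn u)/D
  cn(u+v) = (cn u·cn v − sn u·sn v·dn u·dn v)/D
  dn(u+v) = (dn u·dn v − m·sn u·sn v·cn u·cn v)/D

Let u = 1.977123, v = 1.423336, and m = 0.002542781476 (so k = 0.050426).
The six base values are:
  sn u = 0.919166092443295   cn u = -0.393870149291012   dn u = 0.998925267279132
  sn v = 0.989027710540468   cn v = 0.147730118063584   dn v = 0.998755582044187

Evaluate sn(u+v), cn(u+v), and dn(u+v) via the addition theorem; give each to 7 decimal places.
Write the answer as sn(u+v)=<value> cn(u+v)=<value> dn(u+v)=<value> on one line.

m = k² = 0.002542781476
D = 1 − m·sn²u·sn²v = 0.9978985747380809
sn(u+v) = (sn u·cn v·dn v + sn v·cn u·dn u)/D = -0.2535102938028127/0.9978985747380809 = -0.2540441485943115
cn(u+v) = (cn u·cn v − sn u·sn v·dn u·dn v)/D = -0.9651601402877684/0.9978985747380809 = -0.9671926232995118
dn(u+v) = (dn u·dn v − m·sn u·sn v·cn u·cn v)/D = 0.997816690246484/0.9978985747380809 = 0.9999179430719015

sn(u+v)=-0.2540441 cn(u+v)=-0.9671926 dn(u+v)=0.9999179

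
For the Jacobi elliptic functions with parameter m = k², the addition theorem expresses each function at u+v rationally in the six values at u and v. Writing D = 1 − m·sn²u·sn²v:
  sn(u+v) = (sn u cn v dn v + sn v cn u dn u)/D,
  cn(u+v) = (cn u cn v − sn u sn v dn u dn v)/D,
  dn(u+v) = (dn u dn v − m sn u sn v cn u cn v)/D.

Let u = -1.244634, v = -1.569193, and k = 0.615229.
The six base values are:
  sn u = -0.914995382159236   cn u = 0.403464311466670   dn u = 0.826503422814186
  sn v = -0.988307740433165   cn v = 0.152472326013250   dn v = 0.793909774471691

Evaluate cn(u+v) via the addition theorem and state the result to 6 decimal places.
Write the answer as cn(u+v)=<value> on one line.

m = k² = 0.378506722441
D = 1 − m·sn²u·sn²v = 0.6904749551340051
cn(u+v) = (cn u·cn v − sn u·sn v·dn u·dn v)/D = -0.5318546604301942/0.6904749551340051 = -0.7702736449390458

cn(u+v)=-0.770274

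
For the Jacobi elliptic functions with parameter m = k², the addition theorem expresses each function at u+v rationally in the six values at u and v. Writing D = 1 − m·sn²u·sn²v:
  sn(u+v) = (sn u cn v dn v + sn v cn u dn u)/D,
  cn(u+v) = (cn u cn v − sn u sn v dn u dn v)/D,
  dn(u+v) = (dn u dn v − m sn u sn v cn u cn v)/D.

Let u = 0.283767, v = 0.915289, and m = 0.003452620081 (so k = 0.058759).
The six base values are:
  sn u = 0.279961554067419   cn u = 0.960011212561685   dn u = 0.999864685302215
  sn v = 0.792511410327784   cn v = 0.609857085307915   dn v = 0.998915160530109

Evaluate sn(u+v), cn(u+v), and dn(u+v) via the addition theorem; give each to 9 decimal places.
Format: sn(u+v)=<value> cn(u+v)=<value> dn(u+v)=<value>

sn(u+v)=0.931426514 cn(u+v)=0.363929455 dn(u+v)=0.998501207

m = k² = 0.003452620081
D = 1 − m·sn²u·sn²v = 0.9998300361222943
sn(u+v) = (sn u·cn v·dn v + sn v·cn u·dn u)/D = 0.9312682055181767/0.9998300361222943 = 0.9314265143803587
cn(u+v) = (cn u·cn v − sn u·sn v·dn u·dn v)/D = 0.363867600265898/0.9998300361222943 = 0.3639294551273027
dn(u+v) = (dn u·dn v − m·sn u·sn v·cn u·cn v)/D = 0.998331498158816/0.9998300361222943 = 0.9985012072959018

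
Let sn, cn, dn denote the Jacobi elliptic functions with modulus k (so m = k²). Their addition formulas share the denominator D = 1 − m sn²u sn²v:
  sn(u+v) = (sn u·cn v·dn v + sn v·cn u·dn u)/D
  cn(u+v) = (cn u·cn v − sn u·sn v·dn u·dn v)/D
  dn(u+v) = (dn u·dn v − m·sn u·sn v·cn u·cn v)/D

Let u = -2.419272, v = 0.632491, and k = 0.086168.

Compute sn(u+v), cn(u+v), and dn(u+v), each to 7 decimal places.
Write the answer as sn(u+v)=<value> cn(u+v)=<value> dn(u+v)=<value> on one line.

sn(u+v)=-0.9775539 cn(u+v)=-0.2106854 dn(u+v)=0.9964460

sn u = -0.6651891305975088, cn u = -0.746674909538904, dn u = 0.9983559710476906
sn v = 0.590922631056943, cn v = 0.8067282343545068, dn v = 0.9987028056472383
m = k² = 0.007424924224
D = 1 − m·sn²u·sn²v = 0.9988527883209532
sn(u+v) = (sn u·cn v·dn v + sn v·cn u·dn u)/D = -0.9764324554742512/0.9988527883209532 = -0.9775539167444384
cn(u+v) = (cn u·cn v − sn u·sn v·dn u·dn v)/D = -0.2104437041896654/0.9988527883209532 = -0.2106854049468251
dn(u+v) = (dn u·dn v − m·sn u·sn v·cn u·cn v)/D = 0.9953028780012918/0.9988527883209532 = 0.9964460125043764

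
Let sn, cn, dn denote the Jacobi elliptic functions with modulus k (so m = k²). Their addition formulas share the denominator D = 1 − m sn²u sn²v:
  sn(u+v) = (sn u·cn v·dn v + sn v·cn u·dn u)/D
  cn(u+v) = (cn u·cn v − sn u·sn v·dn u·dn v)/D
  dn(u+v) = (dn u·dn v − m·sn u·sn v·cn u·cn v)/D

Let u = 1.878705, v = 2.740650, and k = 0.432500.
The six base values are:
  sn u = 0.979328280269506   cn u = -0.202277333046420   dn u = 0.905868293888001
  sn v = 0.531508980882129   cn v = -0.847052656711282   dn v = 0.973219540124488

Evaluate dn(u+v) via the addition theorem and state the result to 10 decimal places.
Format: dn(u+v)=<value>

m = k² = 0.18705625
D = 1 − m·sn²u·sn²v = 0.9493184335155325
dn(u+v) = (dn u·dn v − m·sn u·sn v·cn u·cn v)/D = 0.864925931641625/0.9493184335155325 = 0.9111020086680676

dn(u+v)=0.9111020087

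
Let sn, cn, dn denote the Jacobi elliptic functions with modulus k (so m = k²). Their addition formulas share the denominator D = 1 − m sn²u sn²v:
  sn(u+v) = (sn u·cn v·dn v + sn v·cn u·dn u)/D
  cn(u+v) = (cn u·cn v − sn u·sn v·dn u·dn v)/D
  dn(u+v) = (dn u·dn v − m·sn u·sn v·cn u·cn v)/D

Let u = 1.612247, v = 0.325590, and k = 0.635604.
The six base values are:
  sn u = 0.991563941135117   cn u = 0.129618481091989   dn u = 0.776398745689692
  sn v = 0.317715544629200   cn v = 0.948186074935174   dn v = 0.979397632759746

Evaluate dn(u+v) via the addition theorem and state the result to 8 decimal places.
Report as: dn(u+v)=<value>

m = k² = 0.403992444816
D = 1 − m·sn²u·sn²v = 0.9599048704754508
dn(u+v) = (dn u·dn v − m·sn u·sn v·cn u·cn v)/D = 0.744761070143676/0.9599048704754508 = 0.7758696648500055

dn(u+v)=0.77586966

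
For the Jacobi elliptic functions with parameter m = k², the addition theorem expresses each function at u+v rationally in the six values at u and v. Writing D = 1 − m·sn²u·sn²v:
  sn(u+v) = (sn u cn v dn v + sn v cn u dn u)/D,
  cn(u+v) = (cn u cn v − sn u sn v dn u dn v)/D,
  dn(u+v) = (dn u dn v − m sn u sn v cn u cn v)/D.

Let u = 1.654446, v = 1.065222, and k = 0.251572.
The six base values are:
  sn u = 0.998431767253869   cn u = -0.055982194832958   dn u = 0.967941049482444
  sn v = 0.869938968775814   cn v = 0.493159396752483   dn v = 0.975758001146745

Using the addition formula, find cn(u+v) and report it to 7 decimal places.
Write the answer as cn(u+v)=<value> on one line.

m = k² = 0.063288471184
D = 1 − m·sn²u·sn²v = 0.9522537841727978
cn(u+v) = (cn u·cn v − sn u·sn v·dn u·dn v)/D = -0.8479562999516793/0.9522537841727978 = -0.8904730168001176

cn(u+v)=-0.8904730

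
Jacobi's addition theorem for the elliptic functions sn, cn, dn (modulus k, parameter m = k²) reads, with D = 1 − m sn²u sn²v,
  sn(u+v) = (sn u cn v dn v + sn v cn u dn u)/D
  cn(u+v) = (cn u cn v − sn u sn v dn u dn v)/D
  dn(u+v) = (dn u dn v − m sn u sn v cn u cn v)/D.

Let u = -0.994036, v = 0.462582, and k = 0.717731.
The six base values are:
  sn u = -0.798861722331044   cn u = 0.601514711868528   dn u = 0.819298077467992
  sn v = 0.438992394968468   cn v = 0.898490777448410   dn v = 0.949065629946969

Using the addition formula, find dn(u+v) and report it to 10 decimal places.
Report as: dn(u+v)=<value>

m = k² = 0.515137788361
D = 1 − m·sn²u·sn²v = 0.936645039125271
dn(u+v) = (dn u·dn v − m·sn u·sn v·cn u·cn v)/D = 0.8752040769332427/0.936645039125271 = 0.9344031520741222

dn(u+v)=0.9344031521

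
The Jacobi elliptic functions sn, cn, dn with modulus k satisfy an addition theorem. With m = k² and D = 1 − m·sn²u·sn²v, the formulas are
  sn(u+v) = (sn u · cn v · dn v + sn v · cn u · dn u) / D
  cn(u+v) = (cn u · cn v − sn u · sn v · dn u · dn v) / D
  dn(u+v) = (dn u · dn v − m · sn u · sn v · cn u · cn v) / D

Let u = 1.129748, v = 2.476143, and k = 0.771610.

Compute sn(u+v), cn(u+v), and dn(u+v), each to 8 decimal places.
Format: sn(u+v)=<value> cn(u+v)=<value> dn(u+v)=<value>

sn(u+v)=0.27742395 cn(u+v)=-0.96074760 dn(u+v)=0.97681984

sn u = 0.8519015980465743, cn u = 0.523701887762201, dn u = 0.7535978081612182
sn v = 0.9402469315249508, cn v = -0.3404933299756613, dn v = 0.6882180181747864
m = k² = 0.5953819921
D = 1 − m·sn²u·sn²v = 0.6180043562584374
sn(u+v) = (sn u·cn v·dn v + sn v·cn u·dn u)/D = 0.1714492067600734/0.6180043562584374 = 0.2774239453554541
cn(u+v) = (cn u·cn v − sn u·sn v·dn u·dn v)/D = -0.5937462032348057/0.6180043562584374 = -0.9607476018931372
dn(u+v) = (dn u·dn v − m·sn u·sn v·cn u·cn v)/D = 0.6036789143366468/0.6180043562584374 = 0.9768198366617986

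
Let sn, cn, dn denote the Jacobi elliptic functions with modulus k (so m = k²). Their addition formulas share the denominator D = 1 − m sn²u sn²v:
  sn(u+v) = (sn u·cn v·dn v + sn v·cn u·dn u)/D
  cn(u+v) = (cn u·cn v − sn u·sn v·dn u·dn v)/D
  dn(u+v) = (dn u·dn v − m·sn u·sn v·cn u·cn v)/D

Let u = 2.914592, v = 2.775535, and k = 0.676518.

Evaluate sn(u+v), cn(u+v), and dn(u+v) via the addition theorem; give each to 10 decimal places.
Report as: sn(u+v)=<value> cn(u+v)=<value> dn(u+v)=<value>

sn u = 0.6434602171299915, cn u = -0.765479554900733, dn u = 0.9002794553439051
sn v = 0.7325090819751896, cn v = -0.6807572583703129, dn v = 0.868576230392789
m = k² = 0.457676604324
D = 1 − m·sn²u·sn²v = 0.8983217314333163
sn(u+v) = (sn u·cn v·dn v + sn v·cn u·dn u)/D = -0.8852766670458074/0.8983217314333163 = -0.9854784049733553
cn(u+v) = (cn u·cn v − sn u·sn v·dn u·dn v)/D = 0.1525357530207849/0.8983217314333163 = 0.1698008048601993
dn(u+v) = (dn u·dn v − m·sn u·sn v·cn u·cn v)/D = 0.6695476197931811/0.8983217314333163 = 0.7453316516398698

sn(u+v)=-0.9854784050 cn(u+v)=0.1698008049 dn(u+v)=0.7453316516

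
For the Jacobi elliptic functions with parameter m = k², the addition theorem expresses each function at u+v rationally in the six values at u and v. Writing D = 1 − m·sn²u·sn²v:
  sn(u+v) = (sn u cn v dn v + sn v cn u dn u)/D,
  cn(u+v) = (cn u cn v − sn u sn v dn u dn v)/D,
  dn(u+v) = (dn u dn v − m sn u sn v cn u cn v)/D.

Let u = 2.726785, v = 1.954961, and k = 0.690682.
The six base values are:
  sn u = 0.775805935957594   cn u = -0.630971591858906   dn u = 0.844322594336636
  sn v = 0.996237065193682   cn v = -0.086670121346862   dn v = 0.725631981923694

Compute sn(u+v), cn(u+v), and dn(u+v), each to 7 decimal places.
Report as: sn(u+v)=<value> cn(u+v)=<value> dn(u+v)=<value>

sn(u+v)=-0.8104888 cn(u+v)=-0.5857541 dn(u+v)=0.8286345

m = k² = 0.477041625124
D = 1 − m·sn²u·sn²v = 0.7150374006313402
sn(u+v) = (sn u·cn v·dn v + sn v·cn u·dn u)/D = -0.5795298021119758/0.7150374006313402 = -0.8104887962507719
cn(u+v) = (cn u·cn v − sn u·sn v·dn u·dn v)/D = -0.4188361168353057/0.7150374006313402 = -0.5857541388261587
dn(u+v) = (dn u·dn v − m·sn u·sn v·cn u·cn v)/D = 0.5925046571476328/0.7150374006313402 = 0.8286344974745132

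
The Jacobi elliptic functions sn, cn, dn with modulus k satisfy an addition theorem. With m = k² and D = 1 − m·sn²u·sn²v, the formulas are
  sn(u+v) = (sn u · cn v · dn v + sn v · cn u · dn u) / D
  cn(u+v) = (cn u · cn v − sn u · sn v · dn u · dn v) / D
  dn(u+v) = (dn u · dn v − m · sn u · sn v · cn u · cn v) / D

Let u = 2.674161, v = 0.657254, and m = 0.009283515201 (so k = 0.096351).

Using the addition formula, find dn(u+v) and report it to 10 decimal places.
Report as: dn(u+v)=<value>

dn(u+v)=0.9998471250

sn u = 0.4569853428451487, cn u = -0.8894742247107006, dn u = 0.9990301654603322
sn v = 0.610626275227103, cn v = 0.7919189049405717, dn v = 0.9982677532751925
m = k² = 0.009283515201
D = 1 − m·sn²u·sn²v = 0.9992771170679177
dn(u+v) = (dn u·dn v − m·sn u·sn v·cn u·cn v)/D = 0.9991243525843995/0.9992771170679177 = 0.9998471250057577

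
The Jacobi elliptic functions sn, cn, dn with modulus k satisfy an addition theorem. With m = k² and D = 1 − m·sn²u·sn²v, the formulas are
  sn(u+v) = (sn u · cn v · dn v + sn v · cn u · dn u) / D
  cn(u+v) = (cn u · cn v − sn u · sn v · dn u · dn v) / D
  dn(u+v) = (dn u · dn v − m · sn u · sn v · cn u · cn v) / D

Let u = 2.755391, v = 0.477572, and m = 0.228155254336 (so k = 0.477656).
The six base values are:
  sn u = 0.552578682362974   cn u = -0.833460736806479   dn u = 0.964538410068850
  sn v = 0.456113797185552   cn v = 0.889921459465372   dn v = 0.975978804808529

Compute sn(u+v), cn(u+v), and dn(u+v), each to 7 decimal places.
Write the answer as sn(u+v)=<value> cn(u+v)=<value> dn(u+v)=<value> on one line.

sn(u+v)=0.1149328 cn(u+v)=-0.9933733 dn(u+v)=0.9984919

m = k² = 0.228155254336
D = 1 − m·sn²u·sn²v = 0.9855067712423704
sn(u+v) = (sn u·cn v·dn v + sn v·cn u·dn u)/D = 0.1132670519001939/0.9855067712423704 = 0.1149327992515006
cn(u+v) = (cn u·cn v − sn u·sn v·dn u·dn v)/D = -0.9789760830165365/0.9855067712423704 = -0.9933732690465424
dn(u+v) = (dn u·dn v − m·sn u·sn v·cn u·cn v)/D = 0.9840205767310815/0.9855067712423704 = 0.9984919489600103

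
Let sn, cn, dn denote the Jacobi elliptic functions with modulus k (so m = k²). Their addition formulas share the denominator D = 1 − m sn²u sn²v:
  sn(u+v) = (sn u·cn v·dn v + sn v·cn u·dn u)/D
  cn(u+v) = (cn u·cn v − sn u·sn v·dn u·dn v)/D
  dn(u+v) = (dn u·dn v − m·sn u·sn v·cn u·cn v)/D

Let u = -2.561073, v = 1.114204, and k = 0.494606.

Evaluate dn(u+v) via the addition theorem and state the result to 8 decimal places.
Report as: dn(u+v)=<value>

sn u = -0.7075734147379137, cn u = -0.7066398394911855, dn u = 0.9367608871235373
sn v = 0.8773669570300816, cn v = 0.4798199899043129, dn v = 0.9009364923889002
m = k² = 0.244635095236
D = 1 − m·sn²u·sn²v = 0.9057189689459322
dn(u+v) = (dn u·dn v − m·sn u·sn v·cn u·cn v)/D = 0.7924690911608603/0.9057189689459322 = 0.8749613493058768

dn(u+v)=0.87496135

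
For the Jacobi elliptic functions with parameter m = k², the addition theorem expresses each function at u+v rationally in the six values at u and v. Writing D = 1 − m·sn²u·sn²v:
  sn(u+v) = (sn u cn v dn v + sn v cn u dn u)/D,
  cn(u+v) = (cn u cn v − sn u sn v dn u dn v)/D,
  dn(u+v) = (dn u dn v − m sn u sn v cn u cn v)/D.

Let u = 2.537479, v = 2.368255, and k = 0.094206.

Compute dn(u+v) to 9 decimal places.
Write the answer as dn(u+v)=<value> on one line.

sn u = 0.5735276496585538, cn u = -0.8191862029338233, dn u = 0.9985393265028205
sn v = 0.7030809974642053, cn v = -0.7111097742295054, dn v = 0.9978040879044878
m = k² = 0.008874770436
D = 1 − m·sn²u·sn²v = 0.9985569659850264
dn(u+v) = (dn u·dn v − m·sn u·sn v·cn u·cn v)/D = 0.9942619576361046/0.9985569659850264 = 0.9956987848513129

dn(u+v)=0.995698785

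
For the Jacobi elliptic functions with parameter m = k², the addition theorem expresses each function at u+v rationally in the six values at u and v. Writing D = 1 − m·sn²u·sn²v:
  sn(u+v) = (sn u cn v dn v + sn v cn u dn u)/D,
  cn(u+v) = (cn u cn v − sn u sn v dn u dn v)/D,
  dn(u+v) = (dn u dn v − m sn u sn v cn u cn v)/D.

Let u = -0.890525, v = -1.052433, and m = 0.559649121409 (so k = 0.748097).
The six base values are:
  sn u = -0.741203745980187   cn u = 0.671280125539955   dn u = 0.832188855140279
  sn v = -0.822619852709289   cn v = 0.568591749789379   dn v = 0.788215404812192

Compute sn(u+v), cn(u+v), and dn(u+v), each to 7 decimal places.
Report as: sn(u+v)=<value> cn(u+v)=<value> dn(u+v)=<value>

m = k² = 0.559649121409
D = 1 − m·sn²u·sn²v = 0.7919396091064043
sn(u+v) = (sn u·cn v·dn v + sn v·cn u·dn u)/D = -0.7917289818318607/0.7919396091064043 = -0.9997340361914953
cn(u+v) = (cn u·cn v − sn u·sn v·dn u·dn v)/D = -0.0182637290576068/0.7919396091064043 = -0.0230620224668582
dn(u+v) = (dn u·dn v − m·sn u·sn v·cn u·cn v)/D = 0.5257003045458775/0.7919396091064043 = 0.663813627328299

sn(u+v)=-0.9997340 cn(u+v)=-0.0230620 dn(u+v)=0.6638136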